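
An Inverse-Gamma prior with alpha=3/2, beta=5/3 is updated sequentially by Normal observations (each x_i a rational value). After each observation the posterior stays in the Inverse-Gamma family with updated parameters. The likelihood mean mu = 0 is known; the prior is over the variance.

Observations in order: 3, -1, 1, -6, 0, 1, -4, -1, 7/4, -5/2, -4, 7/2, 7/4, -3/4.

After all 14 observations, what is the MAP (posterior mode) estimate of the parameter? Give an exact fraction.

5257/912

obs 1: x=3 → posterior Inverse-Gamma(2, 37/6)
obs 2: x=-1 → posterior Inverse-Gamma(5/2, 20/3)
obs 3: x=1 → posterior Inverse-Gamma(3, 43/6)
obs 4: x=-6 → posterior Inverse-Gamma(7/2, 151/6)
obs 5: x=0 → posterior Inverse-Gamma(4, 151/6)
obs 6: x=1 → posterior Inverse-Gamma(9/2, 77/3)
obs 7: x=-4 → posterior Inverse-Gamma(5, 101/3)
obs 8: x=-1 → posterior Inverse-Gamma(11/2, 205/6)
obs 9: x=7/4 → posterior Inverse-Gamma(6, 3427/96)
obs 10: x=-5/2 → posterior Inverse-Gamma(13/2, 3727/96)
obs 11: x=-4 → posterior Inverse-Gamma(7, 4495/96)
obs 12: x=7/2 → posterior Inverse-Gamma(15/2, 5083/96)
obs 13: x=7/4 → posterior Inverse-Gamma(8, 2615/48)
obs 14: x=-3/4 → posterior Inverse-Gamma(17/2, 5257/96)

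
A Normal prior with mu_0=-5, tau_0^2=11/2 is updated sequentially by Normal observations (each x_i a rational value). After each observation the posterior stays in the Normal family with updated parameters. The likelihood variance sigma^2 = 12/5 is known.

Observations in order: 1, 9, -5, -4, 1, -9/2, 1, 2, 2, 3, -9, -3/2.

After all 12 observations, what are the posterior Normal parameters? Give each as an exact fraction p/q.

mu_0=-395/684, tau_0^2=11/57

obs 1: x=1 → posterior Normal(-65/79, 132/79)
obs 2: x=9 → posterior Normal(215/67, 66/67)
obs 3: x=-5 → posterior Normal(155/189, 44/63)
obs 4: x=-4 → posterior Normal(-65/244, 33/61)
obs 5: x=1 → posterior Normal(-10/299, 132/299)
obs 6: x=-9/2 → posterior Normal(-515/708, 22/59)
obs 7: x=1 → posterior Normal(-405/818, 132/409)
obs 8: x=2 → posterior Normal(-185/928, 33/116)
obs 9: x=2 → posterior Normal(35/1038, 44/173)
obs 10: x=3 → posterior Normal(365/1148, 66/287)
obs 11: x=-9 → posterior Normal(-625/1258, 132/629)
obs 12: x=-3/2 → posterior Normal(-395/684, 11/57)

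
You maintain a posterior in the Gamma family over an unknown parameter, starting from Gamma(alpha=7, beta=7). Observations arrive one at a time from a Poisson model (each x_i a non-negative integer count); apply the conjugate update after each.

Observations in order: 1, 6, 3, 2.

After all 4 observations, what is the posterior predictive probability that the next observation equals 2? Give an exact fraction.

5810113592599381897645/23002559954684850733056

obs 1: x=1 → posterior Gamma(8, 8)
obs 2: x=6 → posterior Gamma(14, 9)
obs 3: x=3 → posterior Gamma(17, 10)
obs 4: x=2 → posterior Gamma(19, 11)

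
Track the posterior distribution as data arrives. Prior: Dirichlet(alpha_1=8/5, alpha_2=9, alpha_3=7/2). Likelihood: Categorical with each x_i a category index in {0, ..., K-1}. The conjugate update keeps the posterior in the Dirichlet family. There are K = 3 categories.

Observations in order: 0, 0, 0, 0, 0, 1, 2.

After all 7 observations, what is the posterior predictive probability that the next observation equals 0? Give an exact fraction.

obs 1: x=0 → posterior Dirichlet(13/5, 9, 7/2)
obs 2: x=0 → posterior Dirichlet(18/5, 9, 7/2)
obs 3: x=0 → posterior Dirichlet(23/5, 9, 7/2)
obs 4: x=0 → posterior Dirichlet(28/5, 9, 7/2)
obs 5: x=0 → posterior Dirichlet(33/5, 9, 7/2)
obs 6: x=1 → posterior Dirichlet(33/5, 10, 7/2)
obs 7: x=2 → posterior Dirichlet(33/5, 10, 9/2)

66/211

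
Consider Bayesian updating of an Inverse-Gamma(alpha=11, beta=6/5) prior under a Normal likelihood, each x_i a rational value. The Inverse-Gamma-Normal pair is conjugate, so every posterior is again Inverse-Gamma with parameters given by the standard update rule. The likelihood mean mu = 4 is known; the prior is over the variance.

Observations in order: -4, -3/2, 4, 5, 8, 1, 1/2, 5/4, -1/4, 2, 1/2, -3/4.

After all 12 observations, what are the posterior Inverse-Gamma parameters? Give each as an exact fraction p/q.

obs 1: x=-4 → posterior Inverse-Gamma(23/2, 166/5)
obs 2: x=-3/2 → posterior Inverse-Gamma(12, 1933/40)
obs 3: x=4 → posterior Inverse-Gamma(25/2, 1933/40)
obs 4: x=5 → posterior Inverse-Gamma(13, 1953/40)
obs 5: x=8 → posterior Inverse-Gamma(27/2, 2273/40)
obs 6: x=1 → posterior Inverse-Gamma(14, 2453/40)
obs 7: x=1/2 → posterior Inverse-Gamma(29/2, 1349/20)
obs 8: x=5/4 → posterior Inverse-Gamma(15, 11397/160)
obs 9: x=-1/4 → posterior Inverse-Gamma(31/2, 6421/80)
obs 10: x=2 → posterior Inverse-Gamma(16, 6581/80)
obs 11: x=1/2 → posterior Inverse-Gamma(33/2, 7071/80)
obs 12: x=-3/4 → posterior Inverse-Gamma(17, 15947/160)

alpha=17, beta=15947/160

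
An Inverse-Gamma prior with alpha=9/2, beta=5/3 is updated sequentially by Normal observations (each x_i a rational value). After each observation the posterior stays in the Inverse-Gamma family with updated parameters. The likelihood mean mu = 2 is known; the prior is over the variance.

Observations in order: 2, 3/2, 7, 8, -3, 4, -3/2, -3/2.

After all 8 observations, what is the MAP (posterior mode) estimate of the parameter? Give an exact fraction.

1417/228

obs 1: x=2 → posterior Inverse-Gamma(5, 5/3)
obs 2: x=3/2 → posterior Inverse-Gamma(11/2, 43/24)
obs 3: x=7 → posterior Inverse-Gamma(6, 343/24)
obs 4: x=8 → posterior Inverse-Gamma(13/2, 775/24)
obs 5: x=-3 → posterior Inverse-Gamma(7, 1075/24)
obs 6: x=4 → posterior Inverse-Gamma(15/2, 1123/24)
obs 7: x=-3/2 → posterior Inverse-Gamma(8, 635/12)
obs 8: x=-3/2 → posterior Inverse-Gamma(17/2, 1417/24)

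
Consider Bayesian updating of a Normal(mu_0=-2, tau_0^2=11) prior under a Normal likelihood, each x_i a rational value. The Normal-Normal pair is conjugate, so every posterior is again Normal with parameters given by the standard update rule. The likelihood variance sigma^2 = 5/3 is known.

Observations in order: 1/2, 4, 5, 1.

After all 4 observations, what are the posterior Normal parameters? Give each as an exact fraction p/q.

obs 1: x=1/2 → posterior Normal(13/76, 55/38)
obs 2: x=4 → posterior Normal(277/142, 55/71)
obs 3: x=5 → posterior Normal(607/208, 55/104)
obs 4: x=1 → posterior Normal(673/274, 55/137)

mu_0=673/274, tau_0^2=55/137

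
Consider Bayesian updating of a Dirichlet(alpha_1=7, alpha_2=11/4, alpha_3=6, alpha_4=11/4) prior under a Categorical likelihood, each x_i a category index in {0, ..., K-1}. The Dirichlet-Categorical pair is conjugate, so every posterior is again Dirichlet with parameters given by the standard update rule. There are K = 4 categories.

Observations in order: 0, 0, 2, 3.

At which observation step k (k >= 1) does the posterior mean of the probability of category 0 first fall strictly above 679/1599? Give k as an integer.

obs 1: x=0 → posterior Dirichlet(8, 11/4, 6, 11/4)
obs 2: x=0 → posterior Dirichlet(9, 11/4, 6, 11/4)
obs 3: x=2 → posterior Dirichlet(9, 11/4, 7, 11/4)
obs 4: x=3 → posterior Dirichlet(9, 11/4, 7, 15/4)

k = 2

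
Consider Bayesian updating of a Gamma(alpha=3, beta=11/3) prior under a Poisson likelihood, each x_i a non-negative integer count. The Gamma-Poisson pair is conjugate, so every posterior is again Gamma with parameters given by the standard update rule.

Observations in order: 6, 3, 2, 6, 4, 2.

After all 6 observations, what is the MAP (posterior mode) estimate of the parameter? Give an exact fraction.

75/29

obs 1: x=6 → posterior Gamma(9, 14/3)
obs 2: x=3 → posterior Gamma(12, 17/3)
obs 3: x=2 → posterior Gamma(14, 20/3)
obs 4: x=6 → posterior Gamma(20, 23/3)
obs 5: x=4 → posterior Gamma(24, 26/3)
obs 6: x=2 → posterior Gamma(26, 29/3)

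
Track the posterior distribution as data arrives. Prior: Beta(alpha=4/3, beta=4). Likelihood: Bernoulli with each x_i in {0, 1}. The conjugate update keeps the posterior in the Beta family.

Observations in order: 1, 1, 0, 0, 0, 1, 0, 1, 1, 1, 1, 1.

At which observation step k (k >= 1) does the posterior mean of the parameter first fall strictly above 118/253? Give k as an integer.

k = 10

obs 1: x=1 → posterior Beta(7/3, 4)
obs 2: x=1 → posterior Beta(10/3, 4)
obs 3: x=0 → posterior Beta(10/3, 5)
obs 4: x=0 → posterior Beta(10/3, 6)
obs 5: x=0 → posterior Beta(10/3, 7)
obs 6: x=1 → posterior Beta(13/3, 7)
obs 7: x=0 → posterior Beta(13/3, 8)
obs 8: x=1 → posterior Beta(16/3, 8)
obs 9: x=1 → posterior Beta(19/3, 8)
obs 10: x=1 → posterior Beta(22/3, 8)
obs 11: x=1 → posterior Beta(25/3, 8)
obs 12: x=1 → posterior Beta(28/3, 8)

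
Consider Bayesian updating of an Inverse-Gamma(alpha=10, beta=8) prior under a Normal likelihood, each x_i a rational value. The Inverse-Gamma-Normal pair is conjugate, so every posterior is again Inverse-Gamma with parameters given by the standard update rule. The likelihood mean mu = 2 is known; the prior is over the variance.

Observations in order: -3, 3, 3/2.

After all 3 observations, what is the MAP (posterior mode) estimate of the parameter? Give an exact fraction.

169/100

obs 1: x=-3 → posterior Inverse-Gamma(21/2, 41/2)
obs 2: x=3 → posterior Inverse-Gamma(11, 21)
obs 3: x=3/2 → posterior Inverse-Gamma(23/2, 169/8)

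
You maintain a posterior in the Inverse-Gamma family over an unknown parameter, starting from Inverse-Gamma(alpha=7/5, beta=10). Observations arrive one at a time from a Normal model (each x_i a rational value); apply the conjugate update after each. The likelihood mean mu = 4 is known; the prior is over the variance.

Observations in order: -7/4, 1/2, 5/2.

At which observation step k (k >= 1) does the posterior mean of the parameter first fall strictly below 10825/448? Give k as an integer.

k = 2

obs 1: x=-7/4 → posterior Inverse-Gamma(19/10, 849/32)
obs 2: x=1/2 → posterior Inverse-Gamma(12/5, 1045/32)
obs 3: x=5/2 → posterior Inverse-Gamma(29/10, 1081/32)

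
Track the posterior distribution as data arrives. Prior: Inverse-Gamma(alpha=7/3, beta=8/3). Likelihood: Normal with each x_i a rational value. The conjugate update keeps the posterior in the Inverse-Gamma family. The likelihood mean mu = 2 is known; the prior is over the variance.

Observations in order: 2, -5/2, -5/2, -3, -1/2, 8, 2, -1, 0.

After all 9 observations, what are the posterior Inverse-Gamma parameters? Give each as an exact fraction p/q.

alpha=41/6, beta=1513/24

obs 1: x=2 → posterior Inverse-Gamma(17/6, 8/3)
obs 2: x=-5/2 → posterior Inverse-Gamma(10/3, 307/24)
obs 3: x=-5/2 → posterior Inverse-Gamma(23/6, 275/12)
obs 4: x=-3 → posterior Inverse-Gamma(13/3, 425/12)
obs 5: x=-1/2 → posterior Inverse-Gamma(29/6, 925/24)
obs 6: x=8 → posterior Inverse-Gamma(16/3, 1357/24)
obs 7: x=2 → posterior Inverse-Gamma(35/6, 1357/24)
obs 8: x=-1 → posterior Inverse-Gamma(19/3, 1465/24)
obs 9: x=0 → posterior Inverse-Gamma(41/6, 1513/24)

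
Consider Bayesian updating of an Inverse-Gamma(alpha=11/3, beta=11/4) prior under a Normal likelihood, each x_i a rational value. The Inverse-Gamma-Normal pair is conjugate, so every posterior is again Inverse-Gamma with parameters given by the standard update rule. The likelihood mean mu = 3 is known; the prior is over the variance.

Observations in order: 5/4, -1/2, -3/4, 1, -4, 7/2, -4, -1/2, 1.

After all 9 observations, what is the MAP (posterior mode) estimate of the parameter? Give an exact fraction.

3681/440

obs 1: x=5/4 → posterior Inverse-Gamma(25/6, 137/32)
obs 2: x=-1/2 → posterior Inverse-Gamma(14/3, 333/32)
obs 3: x=-3/4 → posterior Inverse-Gamma(31/6, 279/16)
obs 4: x=1 → posterior Inverse-Gamma(17/3, 311/16)
obs 5: x=-4 → posterior Inverse-Gamma(37/6, 703/16)
obs 6: x=7/2 → posterior Inverse-Gamma(20/3, 705/16)
obs 7: x=-4 → posterior Inverse-Gamma(43/6, 1097/16)
obs 8: x=-1/2 → posterior Inverse-Gamma(23/3, 1195/16)
obs 9: x=1 → posterior Inverse-Gamma(49/6, 1227/16)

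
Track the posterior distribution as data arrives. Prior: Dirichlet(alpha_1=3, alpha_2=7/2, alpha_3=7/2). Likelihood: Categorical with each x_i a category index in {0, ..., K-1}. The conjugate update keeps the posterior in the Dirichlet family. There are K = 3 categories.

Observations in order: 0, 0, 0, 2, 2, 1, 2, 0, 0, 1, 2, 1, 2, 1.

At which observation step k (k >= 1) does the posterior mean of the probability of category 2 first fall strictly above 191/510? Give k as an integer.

k = 7

obs 1: x=0 → posterior Dirichlet(4, 7/2, 7/2)
obs 2: x=0 → posterior Dirichlet(5, 7/2, 7/2)
obs 3: x=0 → posterior Dirichlet(6, 7/2, 7/2)
obs 4: x=2 → posterior Dirichlet(6, 7/2, 9/2)
obs 5: x=2 → posterior Dirichlet(6, 7/2, 11/2)
obs 6: x=1 → posterior Dirichlet(6, 9/2, 11/2)
obs 7: x=2 → posterior Dirichlet(6, 9/2, 13/2)
obs 8: x=0 → posterior Dirichlet(7, 9/2, 13/2)
obs 9: x=0 → posterior Dirichlet(8, 9/2, 13/2)
obs 10: x=1 → posterior Dirichlet(8, 11/2, 13/2)
obs 11: x=2 → posterior Dirichlet(8, 11/2, 15/2)
obs 12: x=1 → posterior Dirichlet(8, 13/2, 15/2)
obs 13: x=2 → posterior Dirichlet(8, 13/2, 17/2)
obs 14: x=1 → posterior Dirichlet(8, 15/2, 17/2)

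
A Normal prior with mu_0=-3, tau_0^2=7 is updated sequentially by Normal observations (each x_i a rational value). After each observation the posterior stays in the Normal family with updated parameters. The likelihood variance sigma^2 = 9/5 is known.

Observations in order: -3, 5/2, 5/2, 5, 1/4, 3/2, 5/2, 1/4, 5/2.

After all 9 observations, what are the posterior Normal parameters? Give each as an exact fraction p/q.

mu_0=463/324, tau_0^2=7/36

obs 1: x=-3 → posterior Normal(-3, 63/44)
obs 2: x=5/2 → posterior Normal(-89/158, 63/79)
obs 3: x=5/2 → posterior Normal(43/114, 21/38)
obs 4: x=5 → posterior Normal(218/149, 63/149)
obs 5: x=1/4 → posterior Normal(907/736, 63/184)
obs 6: x=3/2 → posterior Normal(1117/876, 21/73)
obs 7: x=5/2 → posterior Normal(1467/1016, 63/254)
obs 8: x=1/4 → posterior Normal(751/578, 63/289)
obs 9: x=5/2 → posterior Normal(463/324, 7/36)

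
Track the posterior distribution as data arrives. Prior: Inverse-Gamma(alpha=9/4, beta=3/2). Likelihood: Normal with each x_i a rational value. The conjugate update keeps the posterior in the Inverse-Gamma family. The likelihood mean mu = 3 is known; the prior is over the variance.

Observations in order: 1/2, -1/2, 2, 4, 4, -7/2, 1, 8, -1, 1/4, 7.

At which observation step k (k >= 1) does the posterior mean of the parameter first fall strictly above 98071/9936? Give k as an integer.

k = 11

obs 1: x=1/2 → posterior Inverse-Gamma(11/4, 37/8)
obs 2: x=-1/2 → posterior Inverse-Gamma(13/4, 43/4)
obs 3: x=2 → posterior Inverse-Gamma(15/4, 45/4)
obs 4: x=4 → posterior Inverse-Gamma(17/4, 47/4)
obs 5: x=4 → posterior Inverse-Gamma(19/4, 49/4)
obs 6: x=-7/2 → posterior Inverse-Gamma(21/4, 267/8)
obs 7: x=1 → posterior Inverse-Gamma(23/4, 283/8)
obs 8: x=8 → posterior Inverse-Gamma(25/4, 383/8)
obs 9: x=-1 → posterior Inverse-Gamma(27/4, 447/8)
obs 10: x=1/4 → posterior Inverse-Gamma(29/4, 1909/32)
obs 11: x=7 → posterior Inverse-Gamma(31/4, 2165/32)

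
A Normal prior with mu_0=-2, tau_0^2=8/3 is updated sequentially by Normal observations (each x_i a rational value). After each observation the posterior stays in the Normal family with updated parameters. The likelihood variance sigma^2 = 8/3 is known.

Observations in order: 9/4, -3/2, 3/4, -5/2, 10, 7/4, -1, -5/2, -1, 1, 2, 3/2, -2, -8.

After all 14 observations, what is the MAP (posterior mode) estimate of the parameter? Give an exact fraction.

-1/12

obs 1: x=9/4 → posterior Normal(1/8, 4/3)
obs 2: x=-3/2 → posterior Normal(-5/12, 8/9)
obs 3: x=3/4 → posterior Normal(-1/8, 2/3)
obs 4: x=-5/2 → posterior Normal(-3/5, 8/15)
obs 5: x=10 → posterior Normal(7/6, 4/9)
obs 6: x=7/4 → posterior Normal(5/4, 8/21)
obs 7: x=-1 → posterior Normal(31/32, 1/3)
obs 8: x=-5/2 → posterior Normal(7/12, 8/27)
obs 9: x=-1 → posterior Normal(17/40, 4/15)
obs 10: x=1 → posterior Normal(21/44, 8/33)
obs 11: x=2 → posterior Normal(29/48, 2/9)
obs 12: x=3/2 → posterior Normal(35/52, 8/39)
obs 13: x=-2 → posterior Normal(27/56, 4/21)
obs 14: x=-8 → posterior Normal(-1/12, 8/45)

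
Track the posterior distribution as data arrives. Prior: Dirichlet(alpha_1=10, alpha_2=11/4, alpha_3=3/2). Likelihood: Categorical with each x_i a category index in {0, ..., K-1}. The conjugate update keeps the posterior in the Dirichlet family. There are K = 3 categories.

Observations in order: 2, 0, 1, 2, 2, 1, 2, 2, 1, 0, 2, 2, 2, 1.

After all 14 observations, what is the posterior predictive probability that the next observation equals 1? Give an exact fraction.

obs 1: x=2 → posterior Dirichlet(10, 11/4, 5/2)
obs 2: x=0 → posterior Dirichlet(11, 11/4, 5/2)
obs 3: x=1 → posterior Dirichlet(11, 15/4, 5/2)
obs 4: x=2 → posterior Dirichlet(11, 15/4, 7/2)
obs 5: x=2 → posterior Dirichlet(11, 15/4, 9/2)
obs 6: x=1 → posterior Dirichlet(11, 19/4, 9/2)
obs 7: x=2 → posterior Dirichlet(11, 19/4, 11/2)
obs 8: x=2 → posterior Dirichlet(11, 19/4, 13/2)
obs 9: x=1 → posterior Dirichlet(11, 23/4, 13/2)
obs 10: x=0 → posterior Dirichlet(12, 23/4, 13/2)
obs 11: x=2 → posterior Dirichlet(12, 23/4, 15/2)
obs 12: x=2 → posterior Dirichlet(12, 23/4, 17/2)
obs 13: x=2 → posterior Dirichlet(12, 23/4, 19/2)
obs 14: x=1 → posterior Dirichlet(12, 27/4, 19/2)

27/113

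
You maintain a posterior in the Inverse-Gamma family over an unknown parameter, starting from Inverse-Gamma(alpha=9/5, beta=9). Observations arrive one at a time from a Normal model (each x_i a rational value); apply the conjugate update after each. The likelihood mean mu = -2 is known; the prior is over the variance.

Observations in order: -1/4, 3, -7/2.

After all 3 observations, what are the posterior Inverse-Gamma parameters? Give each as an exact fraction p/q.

alpha=33/10, beta=773/32

obs 1: x=-1/4 → posterior Inverse-Gamma(23/10, 337/32)
obs 2: x=3 → posterior Inverse-Gamma(14/5, 737/32)
obs 3: x=-7/2 → posterior Inverse-Gamma(33/10, 773/32)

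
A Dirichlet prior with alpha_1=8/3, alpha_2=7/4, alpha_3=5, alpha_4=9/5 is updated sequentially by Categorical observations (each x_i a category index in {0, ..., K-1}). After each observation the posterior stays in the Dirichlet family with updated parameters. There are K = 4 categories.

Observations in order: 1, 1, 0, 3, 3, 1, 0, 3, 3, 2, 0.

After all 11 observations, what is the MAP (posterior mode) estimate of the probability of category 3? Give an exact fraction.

obs 1: x=1 → posterior Dirichlet(8/3, 11/4, 5, 9/5)
obs 2: x=1 → posterior Dirichlet(8/3, 15/4, 5, 9/5)
obs 3: x=0 → posterior Dirichlet(11/3, 15/4, 5, 9/5)
obs 4: x=3 → posterior Dirichlet(11/3, 15/4, 5, 14/5)
obs 5: x=3 → posterior Dirichlet(11/3, 15/4, 5, 19/5)
obs 6: x=1 → posterior Dirichlet(11/3, 19/4, 5, 19/5)
obs 7: x=0 → posterior Dirichlet(14/3, 19/4, 5, 19/5)
obs 8: x=3 → posterior Dirichlet(14/3, 19/4, 5, 24/5)
obs 9: x=3 → posterior Dirichlet(14/3, 19/4, 5, 29/5)
obs 10: x=2 → posterior Dirichlet(14/3, 19/4, 6, 29/5)
obs 11: x=0 → posterior Dirichlet(17/3, 19/4, 6, 29/5)

288/1093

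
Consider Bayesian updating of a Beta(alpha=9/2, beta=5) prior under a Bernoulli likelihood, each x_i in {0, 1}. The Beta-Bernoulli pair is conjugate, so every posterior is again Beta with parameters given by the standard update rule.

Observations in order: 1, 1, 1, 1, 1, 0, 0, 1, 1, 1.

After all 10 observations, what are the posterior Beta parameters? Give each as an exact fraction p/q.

obs 1: x=1 → posterior Beta(11/2, 5)
obs 2: x=1 → posterior Beta(13/2, 5)
obs 3: x=1 → posterior Beta(15/2, 5)
obs 4: x=1 → posterior Beta(17/2, 5)
obs 5: x=1 → posterior Beta(19/2, 5)
obs 6: x=0 → posterior Beta(19/2, 6)
obs 7: x=0 → posterior Beta(19/2, 7)
obs 8: x=1 → posterior Beta(21/2, 7)
obs 9: x=1 → posterior Beta(23/2, 7)
obs 10: x=1 → posterior Beta(25/2, 7)

alpha=25/2, beta=7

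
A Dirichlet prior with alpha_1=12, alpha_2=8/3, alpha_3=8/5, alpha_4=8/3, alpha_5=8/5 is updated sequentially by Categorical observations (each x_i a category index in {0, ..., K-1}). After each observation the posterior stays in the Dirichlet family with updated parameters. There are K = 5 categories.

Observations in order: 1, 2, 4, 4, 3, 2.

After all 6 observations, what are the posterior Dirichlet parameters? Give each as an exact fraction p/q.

obs 1: x=1 → posterior Dirichlet(12, 11/3, 8/5, 8/3, 8/5)
obs 2: x=2 → posterior Dirichlet(12, 11/3, 13/5, 8/3, 8/5)
obs 3: x=4 → posterior Dirichlet(12, 11/3, 13/5, 8/3, 13/5)
obs 4: x=4 → posterior Dirichlet(12, 11/3, 13/5, 8/3, 18/5)
obs 5: x=3 → posterior Dirichlet(12, 11/3, 13/5, 11/3, 18/5)
obs 6: x=2 → posterior Dirichlet(12, 11/3, 18/5, 11/3, 18/5)

alpha_1=12, alpha_2=11/3, alpha_3=18/5, alpha_4=11/3, alpha_5=18/5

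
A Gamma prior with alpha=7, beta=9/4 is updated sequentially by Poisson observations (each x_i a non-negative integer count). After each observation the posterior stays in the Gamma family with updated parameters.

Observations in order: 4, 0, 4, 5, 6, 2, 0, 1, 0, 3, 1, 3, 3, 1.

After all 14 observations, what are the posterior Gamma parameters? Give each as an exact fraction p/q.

obs 1: x=4 → posterior Gamma(11, 13/4)
obs 2: x=0 → posterior Gamma(11, 17/4)
obs 3: x=4 → posterior Gamma(15, 21/4)
obs 4: x=5 → posterior Gamma(20, 25/4)
obs 5: x=6 → posterior Gamma(26, 29/4)
obs 6: x=2 → posterior Gamma(28, 33/4)
obs 7: x=0 → posterior Gamma(28, 37/4)
obs 8: x=1 → posterior Gamma(29, 41/4)
obs 9: x=0 → posterior Gamma(29, 45/4)
obs 10: x=3 → posterior Gamma(32, 49/4)
obs 11: x=1 → posterior Gamma(33, 53/4)
obs 12: x=3 → posterior Gamma(36, 57/4)
obs 13: x=3 → posterior Gamma(39, 61/4)
obs 14: x=1 → posterior Gamma(40, 65/4)

alpha=40, beta=65/4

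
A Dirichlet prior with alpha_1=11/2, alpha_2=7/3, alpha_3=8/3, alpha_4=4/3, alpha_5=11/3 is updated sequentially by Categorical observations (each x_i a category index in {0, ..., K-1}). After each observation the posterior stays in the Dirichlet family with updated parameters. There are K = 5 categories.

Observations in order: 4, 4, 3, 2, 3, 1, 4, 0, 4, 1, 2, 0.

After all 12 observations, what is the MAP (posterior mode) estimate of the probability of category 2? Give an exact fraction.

22/135

obs 1: x=4 → posterior Dirichlet(11/2, 7/3, 8/3, 4/3, 14/3)
obs 2: x=4 → posterior Dirichlet(11/2, 7/3, 8/3, 4/3, 17/3)
obs 3: x=3 → posterior Dirichlet(11/2, 7/3, 8/3, 7/3, 17/3)
obs 4: x=2 → posterior Dirichlet(11/2, 7/3, 11/3, 7/3, 17/3)
obs 5: x=3 → posterior Dirichlet(11/2, 7/3, 11/3, 10/3, 17/3)
obs 6: x=1 → posterior Dirichlet(11/2, 10/3, 11/3, 10/3, 17/3)
obs 7: x=4 → posterior Dirichlet(11/2, 10/3, 11/3, 10/3, 20/3)
obs 8: x=0 → posterior Dirichlet(13/2, 10/3, 11/3, 10/3, 20/3)
obs 9: x=4 → posterior Dirichlet(13/2, 10/3, 11/3, 10/3, 23/3)
obs 10: x=1 → posterior Dirichlet(13/2, 13/3, 11/3, 10/3, 23/3)
obs 11: x=2 → posterior Dirichlet(13/2, 13/3, 14/3, 10/3, 23/3)
obs 12: x=0 → posterior Dirichlet(15/2, 13/3, 14/3, 10/3, 23/3)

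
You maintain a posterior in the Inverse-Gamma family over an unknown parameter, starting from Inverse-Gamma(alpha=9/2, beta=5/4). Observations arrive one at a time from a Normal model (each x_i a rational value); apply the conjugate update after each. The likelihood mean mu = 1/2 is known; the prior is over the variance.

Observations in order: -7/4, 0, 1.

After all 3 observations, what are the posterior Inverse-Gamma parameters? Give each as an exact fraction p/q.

alpha=6, beta=129/32

obs 1: x=-7/4 → posterior Inverse-Gamma(5, 121/32)
obs 2: x=0 → posterior Inverse-Gamma(11/2, 125/32)
obs 3: x=1 → posterior Inverse-Gamma(6, 129/32)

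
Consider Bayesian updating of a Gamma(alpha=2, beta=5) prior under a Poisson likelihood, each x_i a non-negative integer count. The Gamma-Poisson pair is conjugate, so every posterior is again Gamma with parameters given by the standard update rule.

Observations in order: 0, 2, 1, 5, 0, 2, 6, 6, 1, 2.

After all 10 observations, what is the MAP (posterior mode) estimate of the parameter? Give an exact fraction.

26/15

obs 1: x=0 → posterior Gamma(2, 6)
obs 2: x=2 → posterior Gamma(4, 7)
obs 3: x=1 → posterior Gamma(5, 8)
obs 4: x=5 → posterior Gamma(10, 9)
obs 5: x=0 → posterior Gamma(10, 10)
obs 6: x=2 → posterior Gamma(12, 11)
obs 7: x=6 → posterior Gamma(18, 12)
obs 8: x=6 → posterior Gamma(24, 13)
obs 9: x=1 → posterior Gamma(25, 14)
obs 10: x=2 → posterior Gamma(27, 15)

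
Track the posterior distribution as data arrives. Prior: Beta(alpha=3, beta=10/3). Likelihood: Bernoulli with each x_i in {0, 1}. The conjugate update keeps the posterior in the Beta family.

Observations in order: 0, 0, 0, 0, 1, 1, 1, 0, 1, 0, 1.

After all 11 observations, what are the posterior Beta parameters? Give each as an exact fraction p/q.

obs 1: x=0 → posterior Beta(3, 13/3)
obs 2: x=0 → posterior Beta(3, 16/3)
obs 3: x=0 → posterior Beta(3, 19/3)
obs 4: x=0 → posterior Beta(3, 22/3)
obs 5: x=1 → posterior Beta(4, 22/3)
obs 6: x=1 → posterior Beta(5, 22/3)
obs 7: x=1 → posterior Beta(6, 22/3)
obs 8: x=0 → posterior Beta(6, 25/3)
obs 9: x=1 → posterior Beta(7, 25/3)
obs 10: x=0 → posterior Beta(7, 28/3)
obs 11: x=1 → posterior Beta(8, 28/3)

alpha=8, beta=28/3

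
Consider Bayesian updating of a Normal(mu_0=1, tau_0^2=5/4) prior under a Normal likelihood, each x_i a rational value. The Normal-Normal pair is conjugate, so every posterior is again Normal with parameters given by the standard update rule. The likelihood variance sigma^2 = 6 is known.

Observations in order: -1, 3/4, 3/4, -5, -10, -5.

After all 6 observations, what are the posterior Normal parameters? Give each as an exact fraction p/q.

mu_0=-49/36, tau_0^2=5/9

obs 1: x=-1 → posterior Normal(19/29, 30/29)
obs 2: x=3/4 → posterior Normal(91/136, 15/17)
obs 3: x=3/4 → posterior Normal(53/78, 10/13)
obs 4: x=-5 → posterior Normal(3/88, 15/22)
obs 5: x=-10 → posterior Normal(-97/98, 30/49)
obs 6: x=-5 → posterior Normal(-49/36, 5/9)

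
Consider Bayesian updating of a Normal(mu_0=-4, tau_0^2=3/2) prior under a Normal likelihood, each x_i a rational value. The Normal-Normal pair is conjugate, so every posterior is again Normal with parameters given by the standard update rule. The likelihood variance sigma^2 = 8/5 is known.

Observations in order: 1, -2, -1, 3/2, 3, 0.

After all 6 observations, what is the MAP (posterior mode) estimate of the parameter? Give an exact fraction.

-1/4

obs 1: x=1 → posterior Normal(-49/31, 24/31)
obs 2: x=-2 → posterior Normal(-79/46, 12/23)
obs 3: x=-1 → posterior Normal(-94/61, 24/61)
obs 4: x=3/2 → posterior Normal(-143/152, 6/19)
obs 5: x=3 → posterior Normal(-53/182, 24/91)
obs 6: x=0 → posterior Normal(-1/4, 12/53)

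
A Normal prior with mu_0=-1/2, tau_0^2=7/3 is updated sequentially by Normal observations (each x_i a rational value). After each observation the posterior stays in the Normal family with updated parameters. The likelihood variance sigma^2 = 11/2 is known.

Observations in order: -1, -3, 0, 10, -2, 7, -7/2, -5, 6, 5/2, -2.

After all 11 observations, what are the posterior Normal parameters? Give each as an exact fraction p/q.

obs 1: x=-1 → posterior Normal(-61/94, 77/47)
obs 2: x=-3 → posterior Normal(-145/122, 77/61)
obs 3: x=0 → posterior Normal(-29/30, 77/75)
obs 4: x=10 → posterior Normal(135/178, 77/89)
obs 5: x=-2 → posterior Normal(79/206, 77/103)
obs 6: x=7 → posterior Normal(275/234, 77/117)
obs 7: x=-7/2 → posterior Normal(177/262, 77/131)
obs 8: x=-5 → posterior Normal(37/290, 77/145)
obs 9: x=6 → posterior Normal(205/318, 77/159)
obs 10: x=5/2 → posterior Normal(275/346, 77/173)
obs 11: x=-2 → posterior Normal(219/374, 7/17)

mu_0=219/374, tau_0^2=7/17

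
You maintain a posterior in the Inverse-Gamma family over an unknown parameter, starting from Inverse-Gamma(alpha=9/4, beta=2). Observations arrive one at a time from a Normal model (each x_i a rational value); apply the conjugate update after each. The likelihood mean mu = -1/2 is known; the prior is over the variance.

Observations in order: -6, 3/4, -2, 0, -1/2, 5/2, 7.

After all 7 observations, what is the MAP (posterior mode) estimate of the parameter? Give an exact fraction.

obs 1: x=-6 → posterior Inverse-Gamma(11/4, 137/8)
obs 2: x=3/4 → posterior Inverse-Gamma(13/4, 573/32)
obs 3: x=-2 → posterior Inverse-Gamma(15/4, 609/32)
obs 4: x=0 → posterior Inverse-Gamma(17/4, 613/32)
obs 5: x=-1/2 → posterior Inverse-Gamma(19/4, 613/32)
obs 6: x=5/2 → posterior Inverse-Gamma(21/4, 757/32)
obs 7: x=7 → posterior Inverse-Gamma(23/4, 1657/32)

1657/216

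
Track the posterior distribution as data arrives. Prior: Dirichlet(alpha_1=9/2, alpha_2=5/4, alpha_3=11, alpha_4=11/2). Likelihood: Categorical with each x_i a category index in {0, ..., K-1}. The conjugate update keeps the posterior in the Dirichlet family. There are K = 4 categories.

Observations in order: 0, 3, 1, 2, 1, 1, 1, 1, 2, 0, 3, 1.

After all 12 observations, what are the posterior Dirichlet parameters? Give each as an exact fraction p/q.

obs 1: x=0 → posterior Dirichlet(11/2, 5/4, 11, 11/2)
obs 2: x=3 → posterior Dirichlet(11/2, 5/4, 11, 13/2)
obs 3: x=1 → posterior Dirichlet(11/2, 9/4, 11, 13/2)
obs 4: x=2 → posterior Dirichlet(11/2, 9/4, 12, 13/2)
obs 5: x=1 → posterior Dirichlet(11/2, 13/4, 12, 13/2)
obs 6: x=1 → posterior Dirichlet(11/2, 17/4, 12, 13/2)
obs 7: x=1 → posterior Dirichlet(11/2, 21/4, 12, 13/2)
obs 8: x=1 → posterior Dirichlet(11/2, 25/4, 12, 13/2)
obs 9: x=2 → posterior Dirichlet(11/2, 25/4, 13, 13/2)
obs 10: x=0 → posterior Dirichlet(13/2, 25/4, 13, 13/2)
obs 11: x=3 → posterior Dirichlet(13/2, 25/4, 13, 15/2)
obs 12: x=1 → posterior Dirichlet(13/2, 29/4, 13, 15/2)

alpha_1=13/2, alpha_2=29/4, alpha_3=13, alpha_4=15/2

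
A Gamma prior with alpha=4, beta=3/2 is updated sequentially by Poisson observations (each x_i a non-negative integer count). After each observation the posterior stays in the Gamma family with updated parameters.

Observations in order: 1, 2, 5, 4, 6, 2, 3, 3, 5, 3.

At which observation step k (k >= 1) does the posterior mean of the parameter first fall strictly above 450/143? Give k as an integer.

k = 5

obs 1: x=1 → posterior Gamma(5, 5/2)
obs 2: x=2 → posterior Gamma(7, 7/2)
obs 3: x=5 → posterior Gamma(12, 9/2)
obs 4: x=4 → posterior Gamma(16, 11/2)
obs 5: x=6 → posterior Gamma(22, 13/2)
obs 6: x=2 → posterior Gamma(24, 15/2)
obs 7: x=3 → posterior Gamma(27, 17/2)
obs 8: x=3 → posterior Gamma(30, 19/2)
obs 9: x=5 → posterior Gamma(35, 21/2)
obs 10: x=3 → posterior Gamma(38, 23/2)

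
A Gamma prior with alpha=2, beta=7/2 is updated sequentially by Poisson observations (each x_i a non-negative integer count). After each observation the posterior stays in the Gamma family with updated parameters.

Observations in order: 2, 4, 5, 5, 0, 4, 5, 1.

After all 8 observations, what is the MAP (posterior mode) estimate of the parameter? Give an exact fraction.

54/23

obs 1: x=2 → posterior Gamma(4, 9/2)
obs 2: x=4 → posterior Gamma(8, 11/2)
obs 3: x=5 → posterior Gamma(13, 13/2)
obs 4: x=5 → posterior Gamma(18, 15/2)
obs 5: x=0 → posterior Gamma(18, 17/2)
obs 6: x=4 → posterior Gamma(22, 19/2)
obs 7: x=5 → posterior Gamma(27, 21/2)
obs 8: x=1 → posterior Gamma(28, 23/2)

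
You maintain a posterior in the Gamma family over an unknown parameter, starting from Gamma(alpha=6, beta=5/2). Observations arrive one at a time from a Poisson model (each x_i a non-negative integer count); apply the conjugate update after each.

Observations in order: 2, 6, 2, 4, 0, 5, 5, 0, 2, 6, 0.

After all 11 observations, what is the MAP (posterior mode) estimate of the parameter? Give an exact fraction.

obs 1: x=2 → posterior Gamma(8, 7/2)
obs 2: x=6 → posterior Gamma(14, 9/2)
obs 3: x=2 → posterior Gamma(16, 11/2)
obs 4: x=4 → posterior Gamma(20, 13/2)
obs 5: x=0 → posterior Gamma(20, 15/2)
obs 6: x=5 → posterior Gamma(25, 17/2)
obs 7: x=5 → posterior Gamma(30, 19/2)
obs 8: x=0 → posterior Gamma(30, 21/2)
obs 9: x=2 → posterior Gamma(32, 23/2)
obs 10: x=6 → posterior Gamma(38, 25/2)
obs 11: x=0 → posterior Gamma(38, 27/2)

74/27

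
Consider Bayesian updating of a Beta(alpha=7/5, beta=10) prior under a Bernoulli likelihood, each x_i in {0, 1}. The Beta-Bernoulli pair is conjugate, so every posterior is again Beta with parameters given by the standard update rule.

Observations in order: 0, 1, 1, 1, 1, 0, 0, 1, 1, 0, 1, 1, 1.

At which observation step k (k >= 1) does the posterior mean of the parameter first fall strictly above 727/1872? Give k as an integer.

k = 12

obs 1: x=0 → posterior Beta(7/5, 11)
obs 2: x=1 → posterior Beta(12/5, 11)
obs 3: x=1 → posterior Beta(17/5, 11)
obs 4: x=1 → posterior Beta(22/5, 11)
obs 5: x=1 → posterior Beta(27/5, 11)
obs 6: x=0 → posterior Beta(27/5, 12)
obs 7: x=0 → posterior Beta(27/5, 13)
obs 8: x=1 → posterior Beta(32/5, 13)
obs 9: x=1 → posterior Beta(37/5, 13)
obs 10: x=0 → posterior Beta(37/5, 14)
obs 11: x=1 → posterior Beta(42/5, 14)
obs 12: x=1 → posterior Beta(47/5, 14)
obs 13: x=1 → posterior Beta(52/5, 14)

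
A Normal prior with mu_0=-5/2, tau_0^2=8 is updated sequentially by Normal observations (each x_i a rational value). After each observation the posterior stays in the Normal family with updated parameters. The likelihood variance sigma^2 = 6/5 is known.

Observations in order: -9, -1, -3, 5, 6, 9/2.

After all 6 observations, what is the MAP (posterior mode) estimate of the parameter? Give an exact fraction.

85/246

obs 1: x=-9 → posterior Normal(-375/46, 24/23)
obs 2: x=-1 → posterior Normal(-415/86, 24/43)
obs 3: x=-3 → posterior Normal(-535/126, 8/21)
obs 4: x=5 → posterior Normal(-335/166, 24/83)
obs 5: x=6 → posterior Normal(-95/206, 24/103)
obs 6: x=9/2 → posterior Normal(85/246, 8/41)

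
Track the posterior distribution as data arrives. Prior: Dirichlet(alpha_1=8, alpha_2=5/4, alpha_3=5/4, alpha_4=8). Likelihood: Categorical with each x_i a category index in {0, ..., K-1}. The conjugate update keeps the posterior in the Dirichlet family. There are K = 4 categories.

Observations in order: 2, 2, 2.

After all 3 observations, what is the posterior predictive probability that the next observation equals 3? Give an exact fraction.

obs 1: x=2 → posterior Dirichlet(8, 5/4, 9/4, 8)
obs 2: x=2 → posterior Dirichlet(8, 5/4, 13/4, 8)
obs 3: x=2 → posterior Dirichlet(8, 5/4, 17/4, 8)

16/43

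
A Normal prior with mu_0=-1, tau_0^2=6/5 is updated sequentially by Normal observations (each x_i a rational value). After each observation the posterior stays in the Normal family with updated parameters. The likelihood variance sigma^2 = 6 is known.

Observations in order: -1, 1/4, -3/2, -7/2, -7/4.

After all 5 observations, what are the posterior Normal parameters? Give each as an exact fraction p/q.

obs 1: x=-1 → posterior Normal(-1, 1)
obs 2: x=1/4 → posterior Normal(-23/28, 6/7)
obs 3: x=-3/2 → posterior Normal(-29/32, 3/4)
obs 4: x=-7/2 → posterior Normal(-43/36, 2/3)
obs 5: x=-7/4 → posterior Normal(-5/4, 3/5)

mu_0=-5/4, tau_0^2=3/5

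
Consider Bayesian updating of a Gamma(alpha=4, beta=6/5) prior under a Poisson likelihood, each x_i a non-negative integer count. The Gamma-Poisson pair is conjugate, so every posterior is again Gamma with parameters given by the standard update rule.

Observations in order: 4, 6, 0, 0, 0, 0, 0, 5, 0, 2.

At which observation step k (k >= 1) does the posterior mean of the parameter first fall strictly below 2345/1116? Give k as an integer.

k = 6

obs 1: x=4 → posterior Gamma(8, 11/5)
obs 2: x=6 → posterior Gamma(14, 16/5)
obs 3: x=0 → posterior Gamma(14, 21/5)
obs 4: x=0 → posterior Gamma(14, 26/5)
obs 5: x=0 → posterior Gamma(14, 31/5)
obs 6: x=0 → posterior Gamma(14, 36/5)
obs 7: x=0 → posterior Gamma(14, 41/5)
obs 8: x=5 → posterior Gamma(19, 46/5)
obs 9: x=0 → posterior Gamma(19, 51/5)
obs 10: x=2 → posterior Gamma(21, 56/5)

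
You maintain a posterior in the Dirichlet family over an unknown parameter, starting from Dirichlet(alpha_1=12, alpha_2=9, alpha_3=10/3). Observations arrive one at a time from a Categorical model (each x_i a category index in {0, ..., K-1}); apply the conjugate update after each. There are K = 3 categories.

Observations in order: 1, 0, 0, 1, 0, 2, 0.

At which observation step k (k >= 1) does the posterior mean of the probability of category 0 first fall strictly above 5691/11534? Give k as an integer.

obs 1: x=1 → posterior Dirichlet(12, 10, 10/3)
obs 2: x=0 → posterior Dirichlet(13, 10, 10/3)
obs 3: x=0 → posterior Dirichlet(14, 10, 10/3)
obs 4: x=1 → posterior Dirichlet(14, 11, 10/3)
obs 5: x=0 → posterior Dirichlet(15, 11, 10/3)
obs 6: x=2 → posterior Dirichlet(15, 11, 13/3)
obs 7: x=0 → posterior Dirichlet(16, 11, 13/3)

k = 2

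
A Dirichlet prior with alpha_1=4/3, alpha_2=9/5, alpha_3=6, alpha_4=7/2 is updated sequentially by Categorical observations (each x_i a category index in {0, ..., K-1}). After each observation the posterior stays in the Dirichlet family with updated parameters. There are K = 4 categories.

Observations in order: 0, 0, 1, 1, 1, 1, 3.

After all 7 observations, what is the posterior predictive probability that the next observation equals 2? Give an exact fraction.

180/589

obs 1: x=0 → posterior Dirichlet(7/3, 9/5, 6, 7/2)
obs 2: x=0 → posterior Dirichlet(10/3, 9/5, 6, 7/2)
obs 3: x=1 → posterior Dirichlet(10/3, 14/5, 6, 7/2)
obs 4: x=1 → posterior Dirichlet(10/3, 19/5, 6, 7/2)
obs 5: x=1 → posterior Dirichlet(10/3, 24/5, 6, 7/2)
obs 6: x=1 → posterior Dirichlet(10/3, 29/5, 6, 7/2)
obs 7: x=3 → posterior Dirichlet(10/3, 29/5, 6, 9/2)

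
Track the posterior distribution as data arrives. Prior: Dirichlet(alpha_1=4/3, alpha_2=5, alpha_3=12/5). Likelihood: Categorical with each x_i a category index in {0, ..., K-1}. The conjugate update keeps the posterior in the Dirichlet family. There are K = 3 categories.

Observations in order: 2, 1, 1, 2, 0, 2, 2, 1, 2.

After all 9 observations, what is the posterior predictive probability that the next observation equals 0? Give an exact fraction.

obs 1: x=2 → posterior Dirichlet(4/3, 5, 17/5)
obs 2: x=1 → posterior Dirichlet(4/3, 6, 17/5)
obs 3: x=1 → posterior Dirichlet(4/3, 7, 17/5)
obs 4: x=2 → posterior Dirichlet(4/3, 7, 22/5)
obs 5: x=0 → posterior Dirichlet(7/3, 7, 22/5)
obs 6: x=2 → posterior Dirichlet(7/3, 7, 27/5)
obs 7: x=2 → posterior Dirichlet(7/3, 7, 32/5)
obs 8: x=1 → posterior Dirichlet(7/3, 8, 32/5)
obs 9: x=2 → posterior Dirichlet(7/3, 8, 37/5)

5/38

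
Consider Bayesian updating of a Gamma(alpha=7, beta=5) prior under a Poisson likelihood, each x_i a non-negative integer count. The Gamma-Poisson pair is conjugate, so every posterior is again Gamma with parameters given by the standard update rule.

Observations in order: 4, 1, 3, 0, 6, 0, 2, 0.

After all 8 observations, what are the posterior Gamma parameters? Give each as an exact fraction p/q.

alpha=23, beta=13

obs 1: x=4 → posterior Gamma(11, 6)
obs 2: x=1 → posterior Gamma(12, 7)
obs 3: x=3 → posterior Gamma(15, 8)
obs 4: x=0 → posterior Gamma(15, 9)
obs 5: x=6 → posterior Gamma(21, 10)
obs 6: x=0 → posterior Gamma(21, 11)
obs 7: x=2 → posterior Gamma(23, 12)
obs 8: x=0 → posterior Gamma(23, 13)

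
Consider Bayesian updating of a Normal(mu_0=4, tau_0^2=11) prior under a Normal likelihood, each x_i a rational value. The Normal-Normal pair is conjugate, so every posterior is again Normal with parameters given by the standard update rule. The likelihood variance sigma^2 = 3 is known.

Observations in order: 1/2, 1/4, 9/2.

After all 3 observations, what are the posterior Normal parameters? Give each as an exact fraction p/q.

obs 1: x=1/2 → posterior Normal(5/4, 33/14)
obs 2: x=1/4 → posterior Normal(81/100, 33/25)
obs 3: x=9/2 → posterior Normal(31/16, 11/12)

mu_0=31/16, tau_0^2=11/12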